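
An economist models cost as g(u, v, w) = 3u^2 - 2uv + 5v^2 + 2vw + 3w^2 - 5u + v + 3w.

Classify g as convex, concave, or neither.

convex

g is quadratic, so its Hessian is the constant matrix H = [[6, -2, 0], [-2, 10, 2], [0, 2, 6]].
Leading principal minors: 6, 56, 312.
All positive ⇒ H ≻ 0 ⇒ convex.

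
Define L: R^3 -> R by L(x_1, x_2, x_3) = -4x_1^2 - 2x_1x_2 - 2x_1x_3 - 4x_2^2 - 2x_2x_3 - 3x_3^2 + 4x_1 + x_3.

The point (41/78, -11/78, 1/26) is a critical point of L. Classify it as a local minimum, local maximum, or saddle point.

The Hessian is constant: H = [[-8, -2, -2], [-2, -8, -2], [-2, -2, -6]].
Leading principal minors: Δ₁ = -8, Δ₂ = 60, Δ₃ = -312.
The minors alternate sign starting negative (−, +, −), so H is negative definite: a local maximum.

local maximum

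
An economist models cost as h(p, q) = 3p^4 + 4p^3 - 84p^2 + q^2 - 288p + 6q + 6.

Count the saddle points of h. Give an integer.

h separates as a function of p plus a function of q, so ∇h=0 decouples.
∂h/∂p = 12(p - 4)(p + 2)(p + 3) = 0 at p ∈ {-3, -2, 4}; ∂h/∂q = 2(q + 3) = 0 at q ∈ {-3}.
The Hessian is diagonal: diag(h_pp, h_qq). Second derivatives: h_pp(-3)=84, h_pp(-2)=-72, h_pp(4)=504; h_qq(-3)=2.
Saddle points occur where the two diagonal entries have opposite signs: (-2, -3). Count: 1.

1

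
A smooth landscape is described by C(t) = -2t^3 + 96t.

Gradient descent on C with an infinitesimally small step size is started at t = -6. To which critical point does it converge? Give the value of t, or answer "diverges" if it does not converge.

C'(t) = -6(t - 4)(t + 4), so C'(-6) = -120.
Gradient descent moves in the -C' direction, i.e. t is increasing.
The nearest critical point in that direction is t = -4, where C'' = 48 > 0 (a local minimum). The iterate converges there.

-4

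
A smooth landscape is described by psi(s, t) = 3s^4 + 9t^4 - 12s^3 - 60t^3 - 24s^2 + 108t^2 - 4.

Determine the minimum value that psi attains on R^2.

-388

psi(s,t) separates as P(s) + Q(t) − 4, so its minimum is min P + min Q − 4.
P'(s) = 12s(s - 4)(s + 1) vanishes at s ∈ {-1, 0, 4}; Q'(t) = 36t(t - 3)(t - 2) vanishes at t ∈ {0, 2, 3}.
Local minima of P (where P''>0): P(-1)=-9, P(4)=-384. Local minima of Q: Q(0)=0, Q(3)=81.
So the global minimum of psi is P(4) + Q(0) − 4 = -384 + 0 − 4 = -388, attained at (4, 0).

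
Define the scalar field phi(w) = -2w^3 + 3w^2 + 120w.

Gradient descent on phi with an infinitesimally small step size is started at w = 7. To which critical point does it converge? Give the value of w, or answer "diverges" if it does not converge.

phi'(w) = -6(w - 5)(w + 4), so phi'(7) = -132.
Gradient descent moves in the -phi' direction, i.e. w is increasing.
There is no critical point above w=7, and phi' keeps the same sign, so the iterate runs off to +∞.

diverges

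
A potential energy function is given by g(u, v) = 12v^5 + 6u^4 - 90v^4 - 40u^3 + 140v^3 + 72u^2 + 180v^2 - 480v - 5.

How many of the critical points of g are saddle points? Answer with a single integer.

6

g separates as a function of u plus a function of v, so ∇g=0 decouples.
∂g/∂u = 24u(u - 3)(u - 2) = 0 at u ∈ {0, 2, 3}; ∂g/∂v = 60(v - 4)(v - 2)(v - 1)(v + 1) = 0 at v ∈ {-1, 1, 2, 4}.
The Hessian is diagonal: diag(g_uu, g_vv). Second derivatives: g_uu(0)=144, g_uu(2)=-48, g_uu(3)=72; g_vv(-1)=-1800, g_vv(1)=360, g_vv(2)=-360, g_vv(4)=1800.
Saddle points occur where the two diagonal entries have opposite signs: (0, -1), (0, 2), (2, 1), (2, 4), (3, -1), (3, 2). Count: 6.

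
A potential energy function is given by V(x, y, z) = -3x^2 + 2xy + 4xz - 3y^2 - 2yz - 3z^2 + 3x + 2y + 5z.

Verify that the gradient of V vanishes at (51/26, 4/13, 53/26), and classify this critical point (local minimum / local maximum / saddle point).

∇V = (-6x + 2y + 4z + 3, 2x - 6y - 2z + 2, 4x - 2y - 6z + 5); substituting (51/26, 4/13, 53/26) gives ∇V = (0, 0, 0), so (51/26, 4/13, 53/26) is indeed a critical point.
The Hessian is constant: H = [[-6, 2, 4], [2, -6, -2], [4, -2, -6]].
Leading principal minors: Δ₁ = -6, Δ₂ = 32, Δ₃ = -104.
The minors alternate sign starting negative (−, +, −), so H is negative definite: a local maximum.

local maximum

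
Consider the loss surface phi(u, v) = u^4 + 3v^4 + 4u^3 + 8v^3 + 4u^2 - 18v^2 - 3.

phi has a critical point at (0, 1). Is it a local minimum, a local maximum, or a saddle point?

The mixed partial ∂²phi/∂u∂v is 0, so the Hessian at any point is diag(phi_uu, phi_vv) = diag(4(3u^2 + 6u + 2), 12(3v^2 + 4v - 3)).
At (0, 1): H = diag(8, 48).
Both eigenvalues are positive, so H is positive definite: a local minimum.

local minimum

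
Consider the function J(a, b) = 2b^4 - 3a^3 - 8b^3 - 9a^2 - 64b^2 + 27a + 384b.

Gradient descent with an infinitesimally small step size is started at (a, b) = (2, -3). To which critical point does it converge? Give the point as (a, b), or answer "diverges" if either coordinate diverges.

diverges

J is separable, so gradient descent decouples: a follows -∂J/∂a, b follows -∂J/∂b.
∂J/∂a = -9(a - 1)(a + 3); at a=2 this is -45, so a increases.
∂J/∂b = 8(b - 4)(b - 3)(b + 4); at b=-3 this is 336, so b decreases.
The a-coordinate has no critical point in that direction and runs off to infinity.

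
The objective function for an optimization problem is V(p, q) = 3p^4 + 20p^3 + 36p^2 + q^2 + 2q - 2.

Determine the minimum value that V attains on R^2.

-3

V(p,q) separates as A(p) + B(q) − 2, so its minimum is min A + min B − 2.
A'(p) = 12p(p + 2)(p + 3) vanishes at p ∈ {-3, -2, 0}; B'(q) = 2q + 2 vanishes at q ∈ {-1}.
Local minima of A (where A''>0): A(-3)=27, A(0)=0. Local minima of B: B(-1)=-1.
So the global minimum of V is A(0) + B(-1) − 2 = 0 − 1 − 2 = -3, attained at (0, -1).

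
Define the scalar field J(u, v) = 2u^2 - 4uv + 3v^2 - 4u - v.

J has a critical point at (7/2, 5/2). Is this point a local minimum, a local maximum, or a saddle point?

local minimum

The Hessian of J is constant: H = [[4, -4], [-4, 6]].
det(H) = 4·6 − (-4)² = 8.
det(H) > 0 and tr(H) = 10 > 0, so H is positive definite and the point is a local minimum.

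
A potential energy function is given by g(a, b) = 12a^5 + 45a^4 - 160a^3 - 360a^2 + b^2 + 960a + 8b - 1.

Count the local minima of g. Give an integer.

g separates as a function of a plus a function of b, so ∇g=0 decouples.
∂g/∂a = 60(a - 2)(a - 1)(a + 2)(a + 4) = 0 at a ∈ {-4, -2, 1, 2}; ∂g/∂b = 2(b + 4) = 0 at b ∈ {-4}.
The Hessian is diagonal: diag(g_aa, g_bb). Second derivatives: g_aa(-4)=-3600, g_aa(-2)=1440, g_aa(1)=-900, g_aa(2)=1440; g_bb(-4)=2.
Local minima occur where both diagonal entries positive: (-2, -4), (2, -4). Count: 2.

2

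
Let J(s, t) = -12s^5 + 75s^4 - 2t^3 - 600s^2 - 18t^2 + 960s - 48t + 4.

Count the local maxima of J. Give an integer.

2

J separates as a function of s plus a function of t, so ∇J=0 decouples.
∂J/∂s = -60(s - 4)(s - 2)(s - 1)(s + 2) = 0 at s ∈ {-2, 1, 2, 4}; ∂J/∂t = -6(t + 2)(t + 4) = 0 at t ∈ {-4, -2}.
The Hessian is diagonal: diag(J_ss, J_tt). Second derivatives: J_ss(-2)=4320, J_ss(1)=-540, J_ss(2)=480, J_ss(4)=-2160; J_tt(-4)=12, J_tt(-2)=-12.
Local maxima occur where both diagonal entries negative: (1, -2), (4, -2). Count: 2.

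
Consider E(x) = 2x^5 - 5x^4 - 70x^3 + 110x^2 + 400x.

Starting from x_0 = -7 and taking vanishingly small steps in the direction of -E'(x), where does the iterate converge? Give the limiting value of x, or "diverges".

E'(x) = 10(x - 5)(x - 2)(x + 1)(x + 4), so E'(-7) = 19440.
Gradient descent moves in the -E' direction, i.e. x is decreasing.
There is no critical point below x=-7, and E' keeps the same sign, so the iterate runs off to −∞.

diverges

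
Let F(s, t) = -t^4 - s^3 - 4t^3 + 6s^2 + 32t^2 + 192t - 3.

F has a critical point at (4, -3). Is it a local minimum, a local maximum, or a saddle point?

The mixed partial ∂²F/∂s∂t is 0, so the Hessian at any point is diag(F_ss, F_tt) = diag(6(-s + 2), 4(-3t^2 - 6t + 16)).
At (4, -3): H = diag(-12, 28).
The eigenvalues have opposite signs, so H is indefinite: a saddle point.

saddle point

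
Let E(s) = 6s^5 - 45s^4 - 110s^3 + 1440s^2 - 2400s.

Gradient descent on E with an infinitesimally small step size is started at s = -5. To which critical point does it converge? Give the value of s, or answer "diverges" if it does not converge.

E'(s) = 30(s - 5)(s - 4)(s - 1)(s + 4), so E'(-5) = 16200.
Gradient descent moves in the -E' direction, i.e. s is decreasing.
There is no critical point below s=-5, and E' keeps the same sign, so the iterate runs off to −∞.

diverges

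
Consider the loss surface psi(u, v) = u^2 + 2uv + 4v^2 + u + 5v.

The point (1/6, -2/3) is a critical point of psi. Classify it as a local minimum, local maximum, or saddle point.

The Hessian of psi is constant: H = [[2, 2], [2, 8]].
det(H) = 2·8 − 2² = 12.
det(H) > 0 and tr(H) = 10 > 0, so H is positive definite and the point is a local minimum.

local minimum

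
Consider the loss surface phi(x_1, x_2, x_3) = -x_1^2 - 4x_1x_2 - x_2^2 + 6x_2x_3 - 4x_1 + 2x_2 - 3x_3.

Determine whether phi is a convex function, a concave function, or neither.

neither

phi is quadratic, so its Hessian is the constant matrix H = [[-2, -4, 0], [-4, -2, 6], [0, 6, 0]].
Leading principal minors: -2, -12, 72.
Neither pattern holds ⇒ H is indefinite ⇒ neither convex nor concave.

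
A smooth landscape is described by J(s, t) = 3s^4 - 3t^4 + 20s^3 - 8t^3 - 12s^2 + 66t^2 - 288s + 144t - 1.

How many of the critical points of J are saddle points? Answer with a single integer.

J separates as a function of s plus a function of t, so ∇J=0 decouples.
∂J/∂s = 12(s - 2)(s + 3)(s + 4) = 0 at s ∈ {-4, -3, 2}; ∂J/∂t = -12(t - 3)(t + 1)(t + 4) = 0 at t ∈ {-4, -1, 3}.
The Hessian is diagonal: diag(J_ss, J_tt). Second derivatives: J_ss(-4)=72, J_ss(-3)=-60, J_ss(2)=360; J_tt(-4)=-252, J_tt(-1)=144, J_tt(3)=-336.
Saddle points occur where the two diagonal entries have opposite signs: (-4, -4), (-4, 3), (-3, -1), (2, -4), (2, 3). Count: 5.

5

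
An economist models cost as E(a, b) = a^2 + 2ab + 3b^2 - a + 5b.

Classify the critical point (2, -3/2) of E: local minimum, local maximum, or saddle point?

The Hessian of E is constant: H = [[2, 2], [2, 6]].
det(H) = 2·6 − 2² = 8.
det(H) > 0 and tr(H) = 8 > 0, so H is positive definite and the point is a local minimum.

local minimum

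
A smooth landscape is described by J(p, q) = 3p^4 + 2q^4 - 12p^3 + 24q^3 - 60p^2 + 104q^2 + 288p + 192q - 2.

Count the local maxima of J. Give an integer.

J separates as a function of p plus a function of q, so ∇J=0 decouples.
∂J/∂p = 12(p - 4)(p - 2)(p + 3) = 0 at p ∈ {-3, 2, 4}; ∂J/∂q = 8(q + 2)(q + 3)(q + 4) = 0 at q ∈ {-4, -3, -2}.
The Hessian is diagonal: diag(J_pp, J_qq). Second derivatives: J_pp(-3)=420, J_pp(2)=-120, J_pp(4)=168; J_qq(-4)=16, J_qq(-3)=-8, J_qq(-2)=16.
Local maxima occur where both diagonal entries negative: (2, -3). Count: 1.

1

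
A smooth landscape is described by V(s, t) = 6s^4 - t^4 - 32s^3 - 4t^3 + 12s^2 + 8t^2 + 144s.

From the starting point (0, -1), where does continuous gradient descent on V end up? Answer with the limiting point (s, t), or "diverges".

V is separable, so gradient descent decouples: s follows -∂V/∂s, t follows -∂V/∂t.
∂V/∂s = 24(s - 3)(s - 2)(s + 1); at s=0 this is 144, so s decreases.
∂V/∂t = -4t(t - 1)(t + 4); at t=-1 this is -24, so t increases.
s converges to its nearest critical value -1 (a local min of the s-part); t converges to 0. The iterate converges to (-1, 0).

(-1, 0)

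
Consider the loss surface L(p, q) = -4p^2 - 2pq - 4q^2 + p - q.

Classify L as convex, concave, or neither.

concave

L is quadratic, so its Hessian is the constant matrix H = [[-8, -2], [-2, -8]].
det(H) = 60, tr(H) = -16.
det(H) > 0 and tr(H) < 0, so H is negative definite everywhere: concave.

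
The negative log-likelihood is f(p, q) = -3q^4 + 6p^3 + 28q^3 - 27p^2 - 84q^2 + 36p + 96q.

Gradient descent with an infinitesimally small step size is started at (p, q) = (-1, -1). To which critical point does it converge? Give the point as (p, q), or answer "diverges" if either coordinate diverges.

diverges

f is separable, so gradient descent decouples: p follows -∂f/∂p, q follows -∂f/∂q.
∂f/∂p = 18(p - 2)(p - 1); at p=-1 this is 108, so p decreases.
∂f/∂q = -12(q - 4)(q - 2)(q - 1); at q=-1 this is 360, so q decreases.
The p-coordinate has no critical point in that direction and runs off to infinity.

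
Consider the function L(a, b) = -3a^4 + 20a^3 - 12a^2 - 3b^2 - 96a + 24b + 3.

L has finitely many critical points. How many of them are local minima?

L separates as a function of a plus a function of b, so ∇L=0 decouples.
∂L/∂a = -12(a - 4)(a - 2)(a + 1) = 0 at a ∈ {-1, 2, 4}; ∂L/∂b = -6(b - 4) = 0 at b ∈ {4}.
The Hessian is diagonal: diag(L_aa, L_bb). Second derivatives: L_aa(-1)=-180, L_aa(2)=72, L_aa(4)=-120; L_bb(4)=-6.
Local minima occur where both diagonal entries positive: none. Count: 0.

0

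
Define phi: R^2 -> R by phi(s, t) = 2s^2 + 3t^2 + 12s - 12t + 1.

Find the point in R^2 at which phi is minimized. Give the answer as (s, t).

phi(s,t) separates as P(s) + Q(t) + 1, so its minimum is min P + min Q + 1.
P'(s) = 4s + 12 vanishes at s ∈ {-3}; Q'(t) = 6(t - 2) vanishes at t ∈ {2}.
Local minima of P (where P''>0): P(-3)=-18. Local minima of Q: Q(2)=-12.
So the global minimum of phi is P(-3) + Q(2) + 1 = -18 − 12 + 1 = -29, attained at (-3, 2).

(-3, 2)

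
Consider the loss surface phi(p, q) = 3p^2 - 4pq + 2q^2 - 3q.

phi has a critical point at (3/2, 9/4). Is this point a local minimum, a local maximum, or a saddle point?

local minimum

The Hessian of phi is constant: H = [[6, -4], [-4, 4]].
det(H) = 6·4 − (-4)² = 8.
det(H) > 0 and tr(H) = 10 > 0, so H is positive definite and the point is a local minimum.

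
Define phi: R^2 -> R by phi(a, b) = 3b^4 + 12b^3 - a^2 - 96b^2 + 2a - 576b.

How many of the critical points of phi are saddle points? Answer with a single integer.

phi separates as a function of a plus a function of b, so ∇phi=0 decouples.
∂phi/∂a = -2(a - 1) = 0 at a ∈ {1}; ∂phi/∂b = 12(b - 4)(b + 3)(b + 4) = 0 at b ∈ {-4, -3, 4}.
The Hessian is diagonal: diag(phi_aa, phi_bb). Second derivatives: phi_aa(1)=-2; phi_bb(-4)=96, phi_bb(-3)=-84, phi_bb(4)=672.
Saddle points occur where the two diagonal entries have opposite signs: (1, -4), (1, 4). Count: 2.

2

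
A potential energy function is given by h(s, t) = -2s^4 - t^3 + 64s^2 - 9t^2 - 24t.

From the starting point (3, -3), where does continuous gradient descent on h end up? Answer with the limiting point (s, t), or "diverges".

h is separable, so gradient descent decouples: s follows -∂h/∂s, t follows -∂h/∂t.
∂h/∂s = -8s(s - 4)(s + 4); at s=3 this is 168, so s decreases.
∂h/∂t = -3(t + 2)(t + 4); at t=-3 this is 3, so t decreases.
s converges to its nearest critical value 0 (a local min of the s-part); t converges to -4. The iterate converges to (0, -4).

(0, -4)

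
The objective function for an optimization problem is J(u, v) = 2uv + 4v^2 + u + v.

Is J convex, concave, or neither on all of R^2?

J is quadratic, so its Hessian is the constant matrix H = [[0, 2], [2, 8]].
det(H) = -4, tr(H) = 8.
det(H) < 0, so H is indefinite: neither convex nor concave.

neither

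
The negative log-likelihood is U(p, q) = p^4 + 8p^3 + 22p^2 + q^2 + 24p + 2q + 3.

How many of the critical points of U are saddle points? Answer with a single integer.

1

U separates as a function of p plus a function of q, so ∇U=0 decouples.
∂U/∂p = 4(p + 1)(p + 2)(p + 3) = 0 at p ∈ {-3, -2, -1}; ∂U/∂q = 2(q + 1) = 0 at q ∈ {-1}.
The Hessian is diagonal: diag(U_pp, U_qq). Second derivatives: U_pp(-3)=8, U_pp(-2)=-4, U_pp(-1)=8; U_qq(-1)=2.
Saddle points occur where the two diagonal entries have opposite signs: (-2, -1). Count: 1.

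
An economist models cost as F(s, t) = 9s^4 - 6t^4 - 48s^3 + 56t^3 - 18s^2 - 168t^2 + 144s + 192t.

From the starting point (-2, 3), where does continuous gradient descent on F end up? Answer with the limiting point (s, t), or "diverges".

F is separable, so gradient descent decouples: s follows -∂F/∂s, t follows -∂F/∂t.
∂F/∂s = 36(s - 4)(s - 1)(s + 1); at s=-2 this is -648, so s increases.
∂F/∂t = -24(t - 4)(t - 2)(t - 1); at t=3 this is 48, so t decreases.
s converges to its nearest critical value -1 (a local min of the s-part); t converges to 2. The iterate converges to (-1, 2).

(-1, 2)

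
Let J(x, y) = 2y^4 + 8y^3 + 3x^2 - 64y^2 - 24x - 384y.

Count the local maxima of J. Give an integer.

0

J separates as a function of x plus a function of y, so ∇J=0 decouples.
∂J/∂x = 6(x - 4) = 0 at x ∈ {4}; ∂J/∂y = 8(y - 4)(y + 3)(y + 4) = 0 at y ∈ {-4, -3, 4}.
The Hessian is diagonal: diag(J_xx, J_yy). Second derivatives: J_xx(4)=6; J_yy(-4)=64, J_yy(-3)=-56, J_yy(4)=448.
Local maxima occur where both diagonal entries negative: none. Count: 0.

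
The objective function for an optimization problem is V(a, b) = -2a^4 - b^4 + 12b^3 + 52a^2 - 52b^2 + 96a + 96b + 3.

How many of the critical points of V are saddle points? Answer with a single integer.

V separates as a function of a plus a function of b, so ∇V=0 decouples.
∂V/∂a = -8(a - 4)(a + 1)(a + 3) = 0 at a ∈ {-3, -1, 4}; ∂V/∂b = -4(b - 4)(b - 3)(b - 2) = 0 at b ∈ {2, 3, 4}.
The Hessian is diagonal: diag(V_aa, V_bb). Second derivatives: V_aa(-3)=-112, V_aa(-1)=80, V_aa(4)=-280; V_bb(2)=-8, V_bb(3)=4, V_bb(4)=-8.
Saddle points occur where the two diagonal entries have opposite signs: (-3, 3), (-1, 2), (-1, 4), (4, 3). Count: 4.

4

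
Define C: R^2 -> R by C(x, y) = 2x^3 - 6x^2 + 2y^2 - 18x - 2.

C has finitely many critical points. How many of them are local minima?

C separates as a function of x plus a function of y, so ∇C=0 decouples.
∂C/∂x = 6(x - 3)(x + 1) = 0 at x ∈ {-1, 3}; ∂C/∂y = 4y = 0 at y ∈ {0}.
The Hessian is diagonal: diag(C_xx, C_yy). Second derivatives: C_xx(-1)=-24, C_xx(3)=24; C_yy(0)=4.
Local minima occur where both diagonal entries positive: (3, 0). Count: 1.

1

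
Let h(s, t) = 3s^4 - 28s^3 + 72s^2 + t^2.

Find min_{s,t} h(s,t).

h(s,t) separates as P(s) + Q(t), so its minimum is min P + min Q.
P'(s) = 12s(s - 4)(s - 3) vanishes at s ∈ {0, 3, 4}; Q'(t) = 2t vanishes at t ∈ {0}.
Local minima of P (where P''>0): P(0)=0, P(4)=128. Local minima of Q: Q(0)=0.
So the global minimum of h is P(0) + Q(0) = 0 + 0 = 0, attained at (0, 0).

0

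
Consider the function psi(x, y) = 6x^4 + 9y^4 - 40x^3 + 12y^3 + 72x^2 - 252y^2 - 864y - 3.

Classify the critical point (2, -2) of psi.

The mixed partial ∂²psi/∂x∂y is 0, so the Hessian at any point is diag(psi_xx, psi_yy) = diag(24(3x^2 - 10x + 6), 36(3y^2 + 2y - 14)).
At (2, -2): H = diag(-48, -216).
Both eigenvalues are negative, so H is negative definite: a local maximum.

local maximum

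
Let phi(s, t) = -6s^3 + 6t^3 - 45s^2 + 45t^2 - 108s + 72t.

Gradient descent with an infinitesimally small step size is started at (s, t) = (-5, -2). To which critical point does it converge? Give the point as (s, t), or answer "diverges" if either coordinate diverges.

(-3, -1)

phi is separable, so gradient descent decouples: s follows -∂phi/∂s, t follows -∂phi/∂t.
∂phi/∂s = -18(s + 2)(s + 3); at s=-5 this is -108, so s increases.
∂phi/∂t = 18(t + 1)(t + 4); at t=-2 this is -36, so t increases.
s converges to its nearest critical value -3 (a local min of the s-part); t converges to -1. The iterate converges to (-3, -1).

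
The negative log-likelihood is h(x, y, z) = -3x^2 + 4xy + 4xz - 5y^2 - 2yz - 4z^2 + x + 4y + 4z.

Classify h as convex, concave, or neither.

concave

h is quadratic, so its Hessian is the constant matrix H = [[-6, 4, 4], [4, -10, -2], [4, -2, -8]].
Leading principal minors: -6, 44, -232.
Signs alternate −, +, − ⇒ H ≺ 0 ⇒ concave.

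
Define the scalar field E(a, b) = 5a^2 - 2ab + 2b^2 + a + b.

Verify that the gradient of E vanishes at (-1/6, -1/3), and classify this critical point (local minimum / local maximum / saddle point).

local minimum

∇E = (10a - 2b + 1, -2a + 4b + 1); substituting (-1/6, -1/3) gives ∇E = (0, 0), so (-1/6, -1/3) is indeed a critical point.
The Hessian of E is constant: H = [[10, -2], [-2, 4]].
det(H) = 10·4 − (-2)² = 36.
det(H) > 0 and tr(H) = 14 > 0, so H is positive definite and the point is a local minimum.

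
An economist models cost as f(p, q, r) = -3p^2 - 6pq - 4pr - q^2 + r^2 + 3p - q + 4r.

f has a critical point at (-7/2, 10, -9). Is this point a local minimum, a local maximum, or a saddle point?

saddle point

The Hessian is constant: H = [[-6, -6, -4], [-6, -2, 0], [-4, 0, 2]].
Leading principal minors: Δ₁ = -6, Δ₂ = -24, Δ₃ = -16.
The minors fit neither the all-positive nor the alternating-sign pattern, so H is indefinite: a saddle point.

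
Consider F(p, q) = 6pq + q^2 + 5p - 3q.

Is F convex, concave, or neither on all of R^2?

F is quadratic, so its Hessian is the constant matrix H = [[0, 6], [6, 2]].
det(H) = -36, tr(H) = 2.
det(H) < 0, so H is indefinite: neither convex nor concave.

neither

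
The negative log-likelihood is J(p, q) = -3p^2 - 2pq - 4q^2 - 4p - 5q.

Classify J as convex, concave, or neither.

concave

J is quadratic, so its Hessian is the constant matrix H = [[-6, -2], [-2, -8]].
det(H) = 44, tr(H) = -14.
det(H) > 0 and tr(H) < 0, so H is negative definite everywhere: concave.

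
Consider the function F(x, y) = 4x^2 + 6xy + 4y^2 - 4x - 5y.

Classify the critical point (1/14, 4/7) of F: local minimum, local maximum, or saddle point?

The Hessian of F is constant: H = [[8, 6], [6, 8]].
det(H) = 8·8 − 6² = 28.
det(H) > 0 and tr(H) = 16 > 0, so H is positive definite and the point is a local minimum.

local minimum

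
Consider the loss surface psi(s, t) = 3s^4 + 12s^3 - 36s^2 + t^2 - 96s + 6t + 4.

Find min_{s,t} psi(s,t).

-197

psi(s,t) separates as P(s) + Q(t) + 4, so its minimum is min P + min Q + 4.
P'(s) = 12(s - 2)(s + 1)(s + 4) vanishes at s ∈ {-4, -1, 2}; Q'(t) = 2(t + 3) vanishes at t ∈ {-3}.
Local minima of P (where P''>0): P(-4)=-192, P(2)=-192. Local minima of Q: Q(-3)=-9.
So the global minimum of psi is P(-4) + Q(-3) + 4 = -192 − 9 + 4 = -197, attained at (-4, -3).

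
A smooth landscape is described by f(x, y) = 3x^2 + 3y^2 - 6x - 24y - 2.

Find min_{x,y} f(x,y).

-53

f(x,y) separates as P(x) + Q(y) − 2, so its minimum is min P + min Q − 2.
P'(x) = 6x - 6 vanishes at x ∈ {1}; Q'(y) = 6y - 24 vanishes at y ∈ {4}.
Local minima of P (where P''>0): P(1)=-3. Local minima of Q: Q(4)=-48.
So the global minimum of f is P(1) + Q(4) − 2 = -3 − 48 − 2 = -53, attained at (1, 4).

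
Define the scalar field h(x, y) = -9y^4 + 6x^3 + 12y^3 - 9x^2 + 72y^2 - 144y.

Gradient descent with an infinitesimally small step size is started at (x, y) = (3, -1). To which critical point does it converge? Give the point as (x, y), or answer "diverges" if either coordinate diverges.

h is separable, so gradient descent decouples: x follows -∂h/∂x, y follows -∂h/∂y.
∂h/∂x = 18x(x - 1); at x=3 this is 108, so x decreases.
∂h/∂y = -36(y - 2)(y - 1)(y + 2); at y=-1 this is -216, so y increases.
x converges to its nearest critical value 1 (a local min of the x-part); y converges to 1. The iterate converges to (1, 1).

(1, 1)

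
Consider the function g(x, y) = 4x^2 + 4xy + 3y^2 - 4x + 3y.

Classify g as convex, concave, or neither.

convex

g is quadratic, so its Hessian is the constant matrix H = [[8, 4], [4, 6]].
det(H) = 32, tr(H) = 14.
det(H) > 0 and tr(H) > 0, so H is positive definite everywhere: convex.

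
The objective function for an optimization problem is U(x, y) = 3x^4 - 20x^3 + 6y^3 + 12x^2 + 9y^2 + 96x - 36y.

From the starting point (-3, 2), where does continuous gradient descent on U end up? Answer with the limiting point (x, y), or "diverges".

(-1, 1)

U is separable, so gradient descent decouples: x follows -∂U/∂x, y follows -∂U/∂y.
∂U/∂x = 12(x - 4)(x - 2)(x + 1); at x=-3 this is -840, so x increases.
∂U/∂y = 18(y - 1)(y + 2); at y=2 this is 72, so y decreases.
x converges to its nearest critical value -1 (a local min of the x-part); y converges to 1. The iterate converges to (-1, 1).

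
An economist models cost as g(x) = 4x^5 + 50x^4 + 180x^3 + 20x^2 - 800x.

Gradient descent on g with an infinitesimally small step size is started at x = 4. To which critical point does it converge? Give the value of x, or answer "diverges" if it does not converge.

g'(x) = 20(x - 1)(x + 2)(x + 4)(x + 5), so g'(4) = 25920.
Gradient descent moves in the -g' direction, i.e. x is decreasing.
The nearest critical point in that direction is x = 1, where g'' = 1800 > 0 (a local minimum). The iterate converges there.

1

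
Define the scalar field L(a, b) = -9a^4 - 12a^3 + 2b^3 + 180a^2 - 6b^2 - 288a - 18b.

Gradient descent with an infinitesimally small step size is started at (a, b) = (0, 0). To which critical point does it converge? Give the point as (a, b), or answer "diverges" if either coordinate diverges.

(1, 3)

L is separable, so gradient descent decouples: a follows -∂L/∂a, b follows -∂L/∂b.
∂L/∂a = -36(a - 2)(a - 1)(a + 4); at a=0 this is -288, so a increases.
∂L/∂b = 6(b - 3)(b + 1); at b=0 this is -18, so b increases.
a converges to its nearest critical value 1 (a local min of the a-part); b converges to 3. The iterate converges to (1, 3).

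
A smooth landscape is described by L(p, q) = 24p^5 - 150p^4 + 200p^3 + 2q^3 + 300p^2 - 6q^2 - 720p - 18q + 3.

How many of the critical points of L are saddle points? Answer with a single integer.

4

L separates as a function of p plus a function of q, so ∇L=0 decouples.
∂L/∂p = 120(p - 3)(p - 2)(p - 1)(p + 1) = 0 at p ∈ {-1, 1, 2, 3}; ∂L/∂q = 6(q - 3)(q + 1) = 0 at q ∈ {-1, 3}.
The Hessian is diagonal: diag(L_pp, L_qq). Second derivatives: L_pp(-1)=-2880, L_pp(1)=480, L_pp(2)=-360, L_pp(3)=960; L_qq(-1)=-24, L_qq(3)=24.
Saddle points occur where the two diagonal entries have opposite signs: (-1, 3), (1, -1), (2, 3), (3, -1). Count: 4.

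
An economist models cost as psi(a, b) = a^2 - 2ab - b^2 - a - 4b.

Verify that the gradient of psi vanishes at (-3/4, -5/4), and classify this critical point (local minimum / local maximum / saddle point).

∇psi = (2a - 2b - 1, -2a - 2b - 4); substituting (-3/4, -5/4) gives ∇psi = (0, 0), so (-3/4, -5/4) is indeed a critical point.
The Hessian of psi is constant: H = [[2, -2], [-2, -2]].
det(H) = 2·(-2) − (-2)² = -8.
Since det(H) < 0, H is indefinite and the critical point is a saddle point.

saddle point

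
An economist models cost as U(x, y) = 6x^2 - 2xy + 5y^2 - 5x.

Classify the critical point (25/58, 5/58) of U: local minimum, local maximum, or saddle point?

local minimum

The Hessian of U is constant: H = [[12, -2], [-2, 10]].
det(H) = 12·10 − (-2)² = 116.
det(H) > 0 and tr(H) = 22 > 0, so H is positive definite and the point is a local minimum.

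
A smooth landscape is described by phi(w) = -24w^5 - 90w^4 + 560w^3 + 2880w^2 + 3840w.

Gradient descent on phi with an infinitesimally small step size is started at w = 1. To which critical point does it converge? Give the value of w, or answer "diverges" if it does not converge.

-1

phi'(w) = -120(w - 4)(w + 1)(w + 2)(w + 4), so phi'(1) = 10800.
Gradient descent moves in the -phi' direction, i.e. w is decreasing.
The nearest critical point in that direction is w = -1, where phi'' = 1800 > 0 (a local minimum). The iterate converges there.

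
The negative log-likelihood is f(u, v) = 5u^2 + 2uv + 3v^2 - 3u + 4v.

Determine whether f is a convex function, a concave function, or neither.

convex

f is quadratic, so its Hessian is the constant matrix H = [[10, 2], [2, 6]].
det(H) = 56, tr(H) = 16.
det(H) > 0 and tr(H) > 0, so H is positive definite everywhere: convex.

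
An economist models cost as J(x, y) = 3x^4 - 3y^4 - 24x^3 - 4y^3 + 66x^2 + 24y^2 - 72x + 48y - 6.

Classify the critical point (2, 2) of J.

local maximum

The mixed partial ∂²J/∂x∂y is 0, so the Hessian at any point is diag(J_xx, J_yy) = diag(12(3x^2 - 12x + 11), 12(-3y^2 - 2y + 4)).
At (2, 2): H = diag(-12, -144).
Both eigenvalues are negative, so H is negative definite: a local maximum.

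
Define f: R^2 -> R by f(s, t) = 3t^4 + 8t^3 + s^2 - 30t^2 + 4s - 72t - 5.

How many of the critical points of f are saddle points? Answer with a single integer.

f separates as a function of s plus a function of t, so ∇f=0 decouples.
∂f/∂s = 2(s + 2) = 0 at s ∈ {-2}; ∂f/∂t = 12(t - 2)(t + 1)(t + 3) = 0 at t ∈ {-3, -1, 2}.
The Hessian is diagonal: diag(f_ss, f_tt). Second derivatives: f_ss(-2)=2; f_tt(-3)=120, f_tt(-1)=-72, f_tt(2)=180.
Saddle points occur where the two diagonal entries have opposite signs: (-2, -1). Count: 1.

1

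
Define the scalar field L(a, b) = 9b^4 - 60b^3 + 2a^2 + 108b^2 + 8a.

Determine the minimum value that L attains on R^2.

-8

L(a,b) separates as P(a) + Q(b), so its minimum is min P + min Q.
P'(a) = 4a + 8 vanishes at a ∈ {-2}; Q'(b) = 36b(b - 3)(b - 2) vanishes at b ∈ {0, 2, 3}.
Local minima of P (where P''>0): P(-2)=-8. Local minima of Q: Q(0)=0, Q(3)=81.
So the global minimum of L is P(-2) + Q(0) = -8 + 0 = -8, attained at (-2, 0).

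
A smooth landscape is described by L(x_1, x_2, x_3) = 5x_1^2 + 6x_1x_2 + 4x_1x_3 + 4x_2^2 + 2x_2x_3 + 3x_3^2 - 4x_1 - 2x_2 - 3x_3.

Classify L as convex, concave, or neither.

convex

L is quadratic, so its Hessian is the constant matrix H = [[10, 6, 4], [6, 8, 2], [4, 2, 6]].
Leading principal minors: 10, 44, 192.
All positive ⇒ H ≻ 0 ⇒ convex.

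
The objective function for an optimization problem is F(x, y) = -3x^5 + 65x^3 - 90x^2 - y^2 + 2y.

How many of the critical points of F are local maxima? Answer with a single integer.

2

F separates as a function of x plus a function of y, so ∇F=0 decouples.
∂F/∂x = -15x(x - 3)(x - 1)(x + 4) = 0 at x ∈ {-4, 0, 1, 3}; ∂F/∂y = -2(y - 1) = 0 at y ∈ {1}.
The Hessian is diagonal: diag(F_xx, F_yy). Second derivatives: F_xx(-4)=2100, F_xx(0)=-180, F_xx(1)=150, F_xx(3)=-630; F_yy(1)=-2.
Local maxima occur where both diagonal entries negative: (0, 1), (3, 1). Count: 2.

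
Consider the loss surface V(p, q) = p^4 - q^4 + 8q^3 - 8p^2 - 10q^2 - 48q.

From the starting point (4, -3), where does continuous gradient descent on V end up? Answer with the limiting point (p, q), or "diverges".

diverges

V is separable, so gradient descent decouples: p follows -∂V/∂p, q follows -∂V/∂q.
∂V/∂p = 4p(p - 2)(p + 2); at p=4 this is 192, so p decreases.
∂V/∂q = -4(q - 4)(q - 3)(q + 1); at q=-3 this is 336, so q decreases.
The q-coordinate has no critical point in that direction and runs off to infinity.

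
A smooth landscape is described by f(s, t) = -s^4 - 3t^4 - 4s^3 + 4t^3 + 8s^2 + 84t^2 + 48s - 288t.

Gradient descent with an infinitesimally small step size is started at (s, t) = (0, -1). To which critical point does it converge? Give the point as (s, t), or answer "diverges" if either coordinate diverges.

f is separable, so gradient descent decouples: s follows -∂f/∂s, t follows -∂f/∂t.
∂f/∂s = -4(s - 2)(s + 2)(s + 3); at s=0 this is 48, so s decreases.
∂f/∂t = -12(t - 3)(t - 2)(t + 4); at t=-1 this is -432, so t increases.
s converges to its nearest critical value -2 (a local min of the s-part); t converges to 2. The iterate converges to (-2, 2).

(-2, 2)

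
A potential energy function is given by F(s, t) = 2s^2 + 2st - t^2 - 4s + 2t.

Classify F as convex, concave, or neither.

neither

F is quadratic, so its Hessian is the constant matrix H = [[4, 2], [2, -2]].
det(H) = -12, tr(H) = 2.
det(H) < 0, so H is indefinite: neither convex nor concave.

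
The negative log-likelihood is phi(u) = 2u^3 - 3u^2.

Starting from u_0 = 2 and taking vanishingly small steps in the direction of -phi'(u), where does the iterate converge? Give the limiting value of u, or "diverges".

1

phi'(u) = 6u(u - 1), so phi'(2) = 12.
Gradient descent moves in the -phi' direction, i.e. u is decreasing.
The nearest critical point in that direction is u = 1, where phi'' = 6 > 0 (a local minimum). The iterate converges there.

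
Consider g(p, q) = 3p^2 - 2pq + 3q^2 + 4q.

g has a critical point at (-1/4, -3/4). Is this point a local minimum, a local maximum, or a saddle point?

The Hessian of g is constant: H = [[6, -2], [-2, 6]].
det(H) = 6·6 − (-2)² = 32.
det(H) > 0 and tr(H) = 12 > 0, so H is positive definite and the point is a local minimum.

local minimum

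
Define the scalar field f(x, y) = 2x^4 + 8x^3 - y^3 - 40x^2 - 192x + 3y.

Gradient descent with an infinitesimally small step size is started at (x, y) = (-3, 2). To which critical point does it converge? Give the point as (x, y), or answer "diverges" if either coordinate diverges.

f is separable, so gradient descent decouples: x follows -∂f/∂x, y follows -∂f/∂y.
∂f/∂x = 8(x - 3)(x + 2)(x + 4); at x=-3 this is 48, so x decreases.
∂f/∂y = -3(y - 1)(y + 1); at y=2 this is -9, so y increases.
The y-coordinate has no critical point in that direction and runs off to infinity.

diverges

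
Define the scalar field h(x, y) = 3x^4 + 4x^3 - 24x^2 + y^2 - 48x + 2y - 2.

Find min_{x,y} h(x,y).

-115

h(x,y) separates as P(x) + Q(y) − 2, so its minimum is min P + min Q − 2.
P'(x) = 12(x - 2)(x + 1)(x + 2) vanishes at x ∈ {-2, -1, 2}; Q'(y) = 2y + 2 vanishes at y ∈ {-1}.
Local minima of P (where P''>0): P(-2)=16, P(2)=-112. Local minima of Q: Q(-1)=-1.
So the global minimum of h is P(2) + Q(-1) − 2 = -112 − 1 − 2 = -115, attained at (2, -1).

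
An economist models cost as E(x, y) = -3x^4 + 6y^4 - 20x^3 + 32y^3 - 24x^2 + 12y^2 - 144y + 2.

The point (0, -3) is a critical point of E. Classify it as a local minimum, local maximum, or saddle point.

The mixed partial ∂²E/∂x∂y is 0, so the Hessian at any point is diag(E_xx, E_yy) = diag(-12(3x^2 + 10x + 4), 24(3y^2 + 8y + 1)).
At (0, -3): H = diag(-48, 96).
The eigenvalues have opposite signs, so H is indefinite: a saddle point.

saddle point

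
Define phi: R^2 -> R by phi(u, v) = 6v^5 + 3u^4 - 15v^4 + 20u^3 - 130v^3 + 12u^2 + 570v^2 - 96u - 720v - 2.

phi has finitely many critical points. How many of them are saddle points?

phi separates as a function of u plus a function of v, so ∇phi=0 decouples.
∂phi/∂u = 12(u - 1)(u + 2)(u + 4) = 0 at u ∈ {-4, -2, 1}; ∂phi/∂v = 30(v - 3)(v - 2)(v - 1)(v + 4) = 0 at v ∈ {-4, 1, 2, 3}.
The Hessian is diagonal: diag(phi_uu, phi_vv). Second derivatives: phi_uu(-4)=120, phi_uu(-2)=-72, phi_uu(1)=180; phi_vv(-4)=-6300, phi_vv(1)=300, phi_vv(2)=-180, phi_vv(3)=420.
Saddle points occur where the two diagonal entries have opposite signs: (-4, -4), (-4, 2), (-2, 1), (-2, 3), (1, -4), (1, 2). Count: 6.

6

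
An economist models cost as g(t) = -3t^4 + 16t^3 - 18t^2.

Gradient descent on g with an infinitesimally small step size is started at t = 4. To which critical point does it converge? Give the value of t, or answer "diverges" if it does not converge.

diverges

g'(t) = -12t(t - 3)(t - 1), so g'(4) = -144.
Gradient descent moves in the -g' direction, i.e. t is increasing.
There is no critical point above t=4, and g' keeps the same sign, so the iterate runs off to +∞.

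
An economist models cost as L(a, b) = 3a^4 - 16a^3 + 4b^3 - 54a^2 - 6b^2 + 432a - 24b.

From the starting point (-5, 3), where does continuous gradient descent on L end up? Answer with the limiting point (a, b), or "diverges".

L is separable, so gradient descent decouples: a follows -∂L/∂a, b follows -∂L/∂b.
∂L/∂a = 12(a - 4)(a - 3)(a + 3); at a=-5 this is -1728, so a increases.
∂L/∂b = 12(b - 2)(b + 1); at b=3 this is 48, so b decreases.
a converges to its nearest critical value -3 (a local min of the a-part); b converges to 2. The iterate converges to (-3, 2).

(-3, 2)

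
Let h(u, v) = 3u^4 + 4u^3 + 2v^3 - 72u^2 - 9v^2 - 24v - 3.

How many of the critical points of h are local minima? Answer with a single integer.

h separates as a function of u plus a function of v, so ∇h=0 decouples.
∂h/∂u = 12u(u - 3)(u + 4) = 0 at u ∈ {-4, 0, 3}; ∂h/∂v = 6(v - 4)(v + 1) = 0 at v ∈ {-1, 4}.
The Hessian is diagonal: diag(h_uu, h_vv). Second derivatives: h_uu(-4)=336, h_uu(0)=-144, h_uu(3)=252; h_vv(-1)=-30, h_vv(4)=30.
Local minima occur where both diagonal entries positive: (-4, 4), (3, 4). Count: 2.

2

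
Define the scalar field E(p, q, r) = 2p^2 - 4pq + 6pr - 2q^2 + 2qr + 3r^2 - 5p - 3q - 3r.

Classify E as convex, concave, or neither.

neither

E is quadratic, so its Hessian is the constant matrix H = [[4, -4, 6], [-4, -4, 2], [6, 2, 6]].
Leading principal minors: 4, -32, -160.
Neither pattern holds ⇒ H is indefinite ⇒ neither convex nor concave.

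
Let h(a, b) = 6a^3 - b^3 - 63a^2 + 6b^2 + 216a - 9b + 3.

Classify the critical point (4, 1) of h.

local minimum

The mixed partial ∂²h/∂a∂b is 0, so the Hessian at any point is diag(h_aa, h_bb) = diag(18(2a - 7), 6(-b + 2)).
At (4, 1): H = diag(18, 6).
Both eigenvalues are positive, so H is positive definite: a local minimum.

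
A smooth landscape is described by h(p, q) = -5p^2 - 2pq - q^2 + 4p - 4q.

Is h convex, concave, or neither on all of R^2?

h is quadratic, so its Hessian is the constant matrix H = [[-10, -2], [-2, -2]].
det(H) = 16, tr(H) = -12.
det(H) > 0 and tr(H) < 0, so H is negative definite everywhere: concave.

concave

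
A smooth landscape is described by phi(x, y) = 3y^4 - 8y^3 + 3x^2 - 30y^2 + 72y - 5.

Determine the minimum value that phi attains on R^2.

-157

phi(x,y) separates as P(x) + Q(y) − 5, so its minimum is min P + min Q − 5.
P'(x) = 6x vanishes at x ∈ {0}; Q'(y) = 12(y - 3)(y - 1)(y + 2) vanishes at y ∈ {-2, 1, 3}.
Local minima of P (where P''>0): P(0)=0. Local minima of Q: Q(-2)=-152, Q(3)=-27.
So the global minimum of phi is P(0) + Q(-2) − 5 = 0 − 152 − 5 = -157, attained at (0, -2).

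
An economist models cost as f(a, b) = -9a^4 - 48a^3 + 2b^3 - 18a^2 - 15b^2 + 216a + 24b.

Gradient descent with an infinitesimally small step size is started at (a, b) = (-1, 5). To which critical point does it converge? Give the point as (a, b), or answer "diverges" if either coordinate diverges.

(-2, 4)

f is separable, so gradient descent decouples: a follows -∂f/∂a, b follows -∂f/∂b.
∂f/∂a = -36(a - 1)(a + 2)(a + 3); at a=-1 this is 144, so a decreases.
∂f/∂b = 6(b - 4)(b - 1); at b=5 this is 24, so b decreases.
a converges to its nearest critical value -2 (a local min of the a-part); b converges to 4. The iterate converges to (-2, 4).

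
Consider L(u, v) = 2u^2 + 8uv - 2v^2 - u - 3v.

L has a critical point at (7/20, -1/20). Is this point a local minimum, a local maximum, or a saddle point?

saddle point

The Hessian of L is constant: H = [[4, 8], [8, -4]].
det(H) = 4·(-4) − 8² = -80.
Since det(H) < 0, H is indefinite and the critical point is a saddle point.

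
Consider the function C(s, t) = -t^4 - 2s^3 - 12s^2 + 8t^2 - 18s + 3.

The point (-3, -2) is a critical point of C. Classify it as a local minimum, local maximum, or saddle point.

The mixed partial ∂²C/∂s∂t is 0, so the Hessian at any point is diag(C_ss, C_tt) = diag(-12(s + 2), 4(-3t^2 + 4)).
At (-3, -2): H = diag(12, -32).
The eigenvalues have opposite signs, so H is indefinite: a saddle point.

saddle point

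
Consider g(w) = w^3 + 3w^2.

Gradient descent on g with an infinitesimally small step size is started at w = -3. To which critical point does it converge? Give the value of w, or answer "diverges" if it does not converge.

g'(w) = 3w(w + 2), so g'(-3) = 9.
Gradient descent moves in the -g' direction, i.e. w is decreasing.
There is no critical point below w=-3, and g' keeps the same sign, so the iterate runs off to −∞.

diverges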